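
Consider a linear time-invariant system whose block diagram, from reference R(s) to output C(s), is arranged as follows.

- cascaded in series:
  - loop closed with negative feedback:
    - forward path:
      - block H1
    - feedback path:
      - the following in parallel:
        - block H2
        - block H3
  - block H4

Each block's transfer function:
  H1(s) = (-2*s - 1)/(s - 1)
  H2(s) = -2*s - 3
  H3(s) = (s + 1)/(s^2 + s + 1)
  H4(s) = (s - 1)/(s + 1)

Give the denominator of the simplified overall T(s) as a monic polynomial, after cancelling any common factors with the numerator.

Reducing step by step:

Step 1 - add H2, H3 (parallel): (-2*s^3 - 5*s^2 - 4*s - 2)/(s^2 + s + 1)
Step 2 - reduce the feedback loop with forward H1 and return (H2+H3): (-2*s^3 - 3*s^2 - 3*s - 1)/(4*s^4 + 13*s^3 + 13*s^2 + 8*s + 1)
Step 3 - combine [H1/(1+H1*(H2+H3))], H4 in series: (-2*s^4 - s^3 + 2*s + 1)/(4*s^5 + 17*s^4 + 26*s^3 + 21*s^2 + 9*s + 1)
That last expression is T(s), already simplified. Scaling its denominator by 1/4 (the reciprocal of the leading coefficient) yields the monic denominator.

Answer: s^5 + 17*s^4/4 + 13*s^3/2 + 21*s^2/4 + 9*s/4 + 1/4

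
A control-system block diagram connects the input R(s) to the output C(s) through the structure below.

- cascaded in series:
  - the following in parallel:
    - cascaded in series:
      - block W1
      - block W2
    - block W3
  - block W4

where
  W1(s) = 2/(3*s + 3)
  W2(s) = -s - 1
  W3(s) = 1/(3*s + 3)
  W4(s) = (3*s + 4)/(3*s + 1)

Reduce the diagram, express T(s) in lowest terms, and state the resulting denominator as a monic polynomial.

Answer: s^2 + 4*s/3 + 1/3

Working:
(1) reduce the series chain W1, W2 -> (-2)/3
(2) add (W1*W2), W3 (parallel) -> (-2*s - 1)/(3*s + 3)
(3) cascade ((W1*W2)+W3), W4 -> (-6*s^2 - 11*s - 4)/(9*s^2 + 12*s + 3)
That last expression is T(s), already simplified. Scaling its denominator by 1/9 (the reciprocal of the leading coefficient) yields the monic denominator.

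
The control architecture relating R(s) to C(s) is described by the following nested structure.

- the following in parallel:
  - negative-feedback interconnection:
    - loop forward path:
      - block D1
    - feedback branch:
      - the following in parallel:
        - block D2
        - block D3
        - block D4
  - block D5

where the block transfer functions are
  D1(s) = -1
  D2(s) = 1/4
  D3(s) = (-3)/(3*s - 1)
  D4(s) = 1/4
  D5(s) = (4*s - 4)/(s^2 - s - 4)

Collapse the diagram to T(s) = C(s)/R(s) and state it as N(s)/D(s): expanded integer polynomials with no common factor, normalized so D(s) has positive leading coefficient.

[1] sum the parallel branches D2, D3, D4 -> (3*s - 7)/(6*s - 2)
[2] reduce the feedback loop with forward D1 and return (D2+D3+D4) -> (2 - 6*s)/(3*s + 5)
[3] parallel reduction of [D1/(1+D1*(D2+D3+D4))], D5, giving the overall T(s)

Final answer: (-6*s^3 + 20*s^2 + 30*s - 28)/(3*s^3 + 2*s^2 - 17*s - 20)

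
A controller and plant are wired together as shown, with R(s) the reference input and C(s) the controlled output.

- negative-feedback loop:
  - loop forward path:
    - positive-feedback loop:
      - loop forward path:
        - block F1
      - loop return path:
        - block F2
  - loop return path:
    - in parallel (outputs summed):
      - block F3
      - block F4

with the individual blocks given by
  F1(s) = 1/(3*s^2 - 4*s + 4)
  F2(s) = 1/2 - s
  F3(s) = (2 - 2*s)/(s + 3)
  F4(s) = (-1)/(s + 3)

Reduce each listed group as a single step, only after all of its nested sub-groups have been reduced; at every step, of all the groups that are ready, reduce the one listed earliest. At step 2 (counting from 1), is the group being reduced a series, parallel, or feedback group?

(1) collapse the loop (F1 forward, F2 return)
(2) sum the parallel branches F3, F4
(3) reduce the feedback loop with forward [F1/(1-F1*F2)] and return (F3+F4)
The group at step 2 is a parallel group.

Hence the answer: parallel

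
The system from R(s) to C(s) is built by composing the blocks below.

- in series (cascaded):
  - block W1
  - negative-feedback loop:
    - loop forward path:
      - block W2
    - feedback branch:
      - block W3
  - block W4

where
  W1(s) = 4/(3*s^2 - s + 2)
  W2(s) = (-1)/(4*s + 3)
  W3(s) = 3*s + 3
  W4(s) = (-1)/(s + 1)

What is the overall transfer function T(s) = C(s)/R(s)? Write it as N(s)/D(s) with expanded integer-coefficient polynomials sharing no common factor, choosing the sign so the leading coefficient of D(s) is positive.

Step 1 - feedback reduction of W2, W3; result (-1)/s
Step 2 - combine W1, [W2/(1+W2*W3)], W4 in series, which is the overall transfer function T(s) = C(s)/R(s) in lowest terms

Answer: 4/(3*s^4 + 2*s^3 + s^2 + 2*s)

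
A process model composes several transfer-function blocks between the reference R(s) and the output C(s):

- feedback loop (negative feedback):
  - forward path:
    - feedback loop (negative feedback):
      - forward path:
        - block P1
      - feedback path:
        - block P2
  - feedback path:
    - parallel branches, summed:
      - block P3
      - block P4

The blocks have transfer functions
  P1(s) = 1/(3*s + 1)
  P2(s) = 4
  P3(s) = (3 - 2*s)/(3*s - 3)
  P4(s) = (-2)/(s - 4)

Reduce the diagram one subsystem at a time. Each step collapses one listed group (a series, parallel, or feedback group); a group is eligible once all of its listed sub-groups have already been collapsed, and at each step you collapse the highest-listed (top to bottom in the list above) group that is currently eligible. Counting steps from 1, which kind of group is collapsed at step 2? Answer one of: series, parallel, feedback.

The answer is parallel.

Reasoning:
(1) close the feedback loop around P1, P2
(2) add P3, P4 (parallel)
(3) feedback reduction of [P1/(1+P1*P2)], (P3+P4)
So the answer for step 2 is parallel.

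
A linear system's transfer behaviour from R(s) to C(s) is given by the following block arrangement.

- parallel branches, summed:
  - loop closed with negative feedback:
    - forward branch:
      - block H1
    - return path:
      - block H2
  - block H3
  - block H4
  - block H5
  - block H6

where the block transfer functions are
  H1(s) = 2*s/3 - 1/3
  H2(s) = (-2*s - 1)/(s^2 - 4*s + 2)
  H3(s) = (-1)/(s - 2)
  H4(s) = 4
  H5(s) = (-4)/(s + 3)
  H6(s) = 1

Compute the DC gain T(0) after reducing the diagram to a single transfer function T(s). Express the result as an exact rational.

Step 1. reduce the feedback loop with forward H1 and return H2 = (-2*s^3 + 9*s^2 - 8*s + 2)/(s^2 + 12*s - 7)
Step 2. parallel reduction of [H1/(1+H1*H2)], H3, H4, H5, H6 = (-2*s^5 + 12*s^4 + 73*s^3 - 120*s^2 - 250*s + 163)/(s^4 + 13*s^3 - s^2 - 79*s + 42)
Step 2 gives the overall T(s). Then T(0) = 163/42.

Therefore the answer is 163/42.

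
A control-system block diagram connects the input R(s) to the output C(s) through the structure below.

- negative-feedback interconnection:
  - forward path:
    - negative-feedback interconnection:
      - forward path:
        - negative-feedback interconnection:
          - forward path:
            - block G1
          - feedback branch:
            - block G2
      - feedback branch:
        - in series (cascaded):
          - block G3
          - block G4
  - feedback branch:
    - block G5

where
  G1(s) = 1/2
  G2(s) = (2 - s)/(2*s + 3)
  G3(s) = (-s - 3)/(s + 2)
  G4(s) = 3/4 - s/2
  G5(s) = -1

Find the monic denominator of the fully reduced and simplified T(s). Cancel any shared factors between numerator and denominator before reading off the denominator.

[1] feedback reduction of G1, G2 gives (2*s + 3)/(3*s + 8)
[2] series reduction of G3, G4 gives (2*s^2 + 3*s - 9)/(4*s + 8)
[3] apply the feedback formula to [G1/(1+G1*G2)], (G3*G4) gives (8*s^2 + 28*s + 24)/(4*s^3 + 24*s^2 + 47*s + 37)
[4] feedback reduction of [[G1/(1+G1*G2)]/(1+[G1/(1+G1*G2)]*(G3*G4))], G5 gives (8*s^2 + 28*s + 24)/(4*s^3 + 16*s^2 + 19*s + 13)
No further cancellation is possible in the step-4 result, so that is T(s). Its denominator becomes monic after dividing by the leading coefficient 4.

Answer: s^3 + 4*s^2 + 19*s/4 + 13/4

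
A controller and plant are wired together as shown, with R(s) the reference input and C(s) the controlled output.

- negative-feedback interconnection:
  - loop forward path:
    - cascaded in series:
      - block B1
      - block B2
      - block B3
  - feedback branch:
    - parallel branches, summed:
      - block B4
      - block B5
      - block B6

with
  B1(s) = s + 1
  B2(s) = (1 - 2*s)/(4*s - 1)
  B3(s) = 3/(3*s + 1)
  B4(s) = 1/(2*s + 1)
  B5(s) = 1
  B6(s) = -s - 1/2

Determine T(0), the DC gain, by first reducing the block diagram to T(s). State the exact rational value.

Step 1: multiply B1, B2, B3 (series) -> (-6*s^2 - 3*s + 3)/(12*s^2 + s - 1)
Step 2: sum the parallel branches B4, B5, B6 -> (3 - 4*s^2)/(4*s + 2)
Step 3: feedback reduction of (B1*B2*B3), (B4+B5+B6) -> (-24*s^3 - 24*s^2 + 6*s + 6)/(24*s^4 + 60*s^3 - 2*s^2 - 11*s + 7)
Step 3 gives the overall T(s). Then T(0) = 6/7.

Hence the answer: 6/7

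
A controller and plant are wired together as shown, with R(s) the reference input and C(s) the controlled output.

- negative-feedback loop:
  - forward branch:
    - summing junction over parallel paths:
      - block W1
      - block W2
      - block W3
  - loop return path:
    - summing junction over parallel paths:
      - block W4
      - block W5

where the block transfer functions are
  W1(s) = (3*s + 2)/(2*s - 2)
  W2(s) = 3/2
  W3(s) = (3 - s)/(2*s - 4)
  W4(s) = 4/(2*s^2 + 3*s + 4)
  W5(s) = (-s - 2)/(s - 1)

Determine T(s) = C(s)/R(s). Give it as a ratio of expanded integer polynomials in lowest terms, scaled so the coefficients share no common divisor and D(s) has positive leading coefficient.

Step 1: parallel reduction of W1, W2, W3 -> (5*s^2 - 9*s - 1)/(2*s^2 - 6*s + 4)
Step 2: add W4, W5 (parallel) -> (-2*s^3 - 7*s^2 - 6*s - 12)/(2*s^3 + s^2 + s - 4)
Step 3: feedback reduction of (W1+W2+W3), (W4+W5), which is the overall transfer function T(s) = C(s)/R(s) in lowest terms

Final answer: (-10*s^5 + 13*s^4 + 6*s^3 + 30*s^2 - 35*s - 4)/(6*s^5 + 27*s^4 - 39*s^3 + 9*s^2 - 142*s + 4)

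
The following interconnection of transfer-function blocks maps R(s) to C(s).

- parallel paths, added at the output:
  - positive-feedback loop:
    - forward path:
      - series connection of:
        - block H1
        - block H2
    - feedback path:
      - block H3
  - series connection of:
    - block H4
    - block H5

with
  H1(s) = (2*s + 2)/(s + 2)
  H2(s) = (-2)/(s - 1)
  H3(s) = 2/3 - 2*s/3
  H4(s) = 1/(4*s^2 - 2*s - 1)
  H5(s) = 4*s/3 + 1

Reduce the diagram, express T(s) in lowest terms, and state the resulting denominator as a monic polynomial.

First reduce the diagram to T(s).

(1) series reduction of H1, H2 = (-4*s - 4)/(s^2 + s - 2)
(2) close the feedback loop around (H1*H2), H3 = (12*s + 12)/(5*s^2 - 3*s - 2)
(3) cascade H4, H5 = (4*s + 3)/(12*s^2 - 6*s - 3)
(4) add [(H1*H2)/(1-(H1*H2)*H3)], (H4*H5) (parallel) = (164*s^3 + 75*s^2 - 125*s - 42)/(60*s^4 - 66*s^3 - 21*s^2 + 21*s + 6)
No further cancellation is possible in the step-4 result, so that is T(s). Its denominator becomes monic after dividing by the leading coefficient 60.

Answer: s^4 - 11*s^3/10 - 7*s^2/20 + 7*s/20 + 1/10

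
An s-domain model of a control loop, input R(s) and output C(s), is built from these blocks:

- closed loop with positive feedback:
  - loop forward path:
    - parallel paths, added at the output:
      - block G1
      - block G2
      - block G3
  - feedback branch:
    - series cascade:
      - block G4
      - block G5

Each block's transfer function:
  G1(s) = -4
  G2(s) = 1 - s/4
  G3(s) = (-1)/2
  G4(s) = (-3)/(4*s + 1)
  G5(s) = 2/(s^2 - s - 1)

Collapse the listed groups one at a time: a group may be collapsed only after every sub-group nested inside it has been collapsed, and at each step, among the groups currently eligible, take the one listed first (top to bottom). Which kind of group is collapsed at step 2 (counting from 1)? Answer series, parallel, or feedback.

The answer is series.

Reasoning:
Step 1: parallel reduction of G1, G2, G3
Step 2: cascade G4, G5
Step 3: close the feedback loop around (G1+G2+G3), (G4*G5)
Step 2 collapses a series group.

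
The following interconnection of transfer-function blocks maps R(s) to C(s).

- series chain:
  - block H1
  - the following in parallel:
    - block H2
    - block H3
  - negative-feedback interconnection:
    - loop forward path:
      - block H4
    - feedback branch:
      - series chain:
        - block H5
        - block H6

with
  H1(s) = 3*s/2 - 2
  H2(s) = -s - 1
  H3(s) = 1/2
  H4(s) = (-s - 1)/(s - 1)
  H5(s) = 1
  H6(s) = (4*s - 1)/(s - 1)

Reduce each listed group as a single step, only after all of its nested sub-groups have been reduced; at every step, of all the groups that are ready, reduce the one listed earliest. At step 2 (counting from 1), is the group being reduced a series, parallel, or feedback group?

(1) sum the parallel branches H2, H3
(2) combine H5, H6 in series
(3) close the feedback loop around H4, (H5*H6)
(4) multiply H1, (H2+H3), [H4/(1+H4*(H5*H6))] (series)
So the answer for step 2 is series.

Final answer: series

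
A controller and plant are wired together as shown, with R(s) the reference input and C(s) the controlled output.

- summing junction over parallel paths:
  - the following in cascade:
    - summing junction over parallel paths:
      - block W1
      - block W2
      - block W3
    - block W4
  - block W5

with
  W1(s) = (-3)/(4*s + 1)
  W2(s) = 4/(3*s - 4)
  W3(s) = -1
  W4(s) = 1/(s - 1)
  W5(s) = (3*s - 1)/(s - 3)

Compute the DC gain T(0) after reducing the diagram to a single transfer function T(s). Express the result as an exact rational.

The answer is 16/3.

Reasoning:
Step 1. reduce the parallel group W1, W2, W3; result (-12*s^2 + 20*s + 20)/(12*s^2 - 13*s - 4)
Step 2. series reduction of (W1+W2+W3), W4; result (-12*s^2 + 20*s + 20)/(12*s^3 - 25*s^2 + 9*s + 4)
Step 3. add ((W1+W2+W3)*W4), W5 (parallel); result (36*s^4 - 99*s^3 + 108*s^2 - 37*s - 64)/(12*s^4 - 61*s^3 + 84*s^2 - 23*s - 12)
Step 3 gives the overall T(s). Then T(0) = -64/(-12) = 16/3.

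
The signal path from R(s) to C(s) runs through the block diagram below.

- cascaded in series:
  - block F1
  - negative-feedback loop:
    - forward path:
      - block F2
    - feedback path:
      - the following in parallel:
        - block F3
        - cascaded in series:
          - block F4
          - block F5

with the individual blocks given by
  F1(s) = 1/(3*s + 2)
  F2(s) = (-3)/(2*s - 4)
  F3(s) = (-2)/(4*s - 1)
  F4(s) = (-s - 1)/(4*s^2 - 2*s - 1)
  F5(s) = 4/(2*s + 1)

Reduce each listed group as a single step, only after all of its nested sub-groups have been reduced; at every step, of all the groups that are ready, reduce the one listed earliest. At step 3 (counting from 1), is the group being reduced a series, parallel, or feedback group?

Answer: feedback

Working:
1. series reduction of F4, F5
2. combine F3, (F4*F5) in parallel
3. reduce the feedback loop with forward F2 and return (F3+(F4*F5))
4. combine F1, [F2/(1+F2*(F3+(F4*F5)))] in series
So the answer for step 3 is feedback.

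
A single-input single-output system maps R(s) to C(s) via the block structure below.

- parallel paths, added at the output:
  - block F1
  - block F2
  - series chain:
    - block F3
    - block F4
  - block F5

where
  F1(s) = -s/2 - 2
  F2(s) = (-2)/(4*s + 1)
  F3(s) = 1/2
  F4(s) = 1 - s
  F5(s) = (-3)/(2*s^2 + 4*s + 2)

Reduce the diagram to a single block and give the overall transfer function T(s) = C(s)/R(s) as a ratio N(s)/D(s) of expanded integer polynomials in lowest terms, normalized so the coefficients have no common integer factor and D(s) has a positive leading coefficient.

Reducing step by step:

[1] series reduction of F3, F4, giving 1/2 - s/2
[2] reduce the parallel group F1, F2, (F3*F4), F5, which is the overall transfer function T(s) = C(s)/R(s) in lowest terms

Answer: (-8*s^4 - 30*s^3 - 43*s^2 - 40*s - 10)/(8*s^3 + 18*s^2 + 12*s + 2)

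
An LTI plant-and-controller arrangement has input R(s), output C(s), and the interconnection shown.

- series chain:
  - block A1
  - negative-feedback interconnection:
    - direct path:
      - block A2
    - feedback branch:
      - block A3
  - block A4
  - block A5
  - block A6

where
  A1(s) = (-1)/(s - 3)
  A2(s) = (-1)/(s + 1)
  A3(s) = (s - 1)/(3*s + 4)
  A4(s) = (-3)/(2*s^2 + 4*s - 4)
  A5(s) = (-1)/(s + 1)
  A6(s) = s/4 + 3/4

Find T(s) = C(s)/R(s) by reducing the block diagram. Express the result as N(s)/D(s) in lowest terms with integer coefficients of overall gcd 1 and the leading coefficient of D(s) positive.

Answer: (9*s^2 + 39*s + 36)/(24*s^6 + 48*s^5 - 176*s^4 - 480*s^3 - 312*s^2 + 208*s + 240)

Working:
Step 1: collapse the loop (A2 forward, A3 return); result (-3*s - 4)/(3*s^2 + 6*s + 5)
Step 2: cascade A1, [A2/(1+A2*A3)], A4, A5, A6: this yields T(s), and no further normalization is needed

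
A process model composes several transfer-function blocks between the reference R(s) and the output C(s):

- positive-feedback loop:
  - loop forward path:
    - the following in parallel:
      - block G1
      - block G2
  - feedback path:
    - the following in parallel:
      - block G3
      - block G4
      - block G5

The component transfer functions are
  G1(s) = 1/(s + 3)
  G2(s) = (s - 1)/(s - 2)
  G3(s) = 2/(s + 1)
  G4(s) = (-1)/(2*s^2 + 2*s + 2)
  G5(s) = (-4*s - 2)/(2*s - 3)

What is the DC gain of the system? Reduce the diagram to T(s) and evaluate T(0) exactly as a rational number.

[1] add G1, G2 (parallel), giving (s^2 + 3*s - 5)/(s^2 + s - 6)
[2] add G3, G4, G5 (parallel), giving (-8*s^4 - 12*s^3 - 30*s^2 - 19*s - 13)/(4*s^4 + 2*s^3 - 4*s^2 - 8*s - 6)
[3] collapse the loop ((G1+G2) forward, (G3+G4+G5) return), giving (4*s^6 + 14*s^5 - 18*s^4 - 30*s^3 - 10*s^2 + 22*s + 30)/(12*s^6 + 42*s^5 + 25*s^3 - 70*s^2 - 14*s - 29)
The step-3 result is T(s). Setting s = 0: T(0) = 30/(-29) = -30/29.

Hence the answer: -30/29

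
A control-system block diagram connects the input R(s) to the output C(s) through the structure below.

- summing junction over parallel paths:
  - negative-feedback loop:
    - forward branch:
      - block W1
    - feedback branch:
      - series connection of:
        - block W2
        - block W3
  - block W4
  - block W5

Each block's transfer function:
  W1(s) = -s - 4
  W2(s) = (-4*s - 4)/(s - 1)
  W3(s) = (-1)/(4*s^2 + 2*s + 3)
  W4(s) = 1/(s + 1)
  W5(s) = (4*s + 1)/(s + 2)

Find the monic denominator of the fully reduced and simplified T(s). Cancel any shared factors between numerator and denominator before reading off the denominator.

Step 1. combine W2, W3 in series -> (4*s + 4)/(4*s^3 - 2*s^2 + s - 3)
Step 2. apply the feedback formula to W1, (W2*W3) -> (-4*s^4 - 14*s^3 + 7*s^2 - s + 12)/(4*s^3 - 6*s^2 - 19*s - 19)
Step 3. add [W1/(1+W1*(W2*W3))], W4, W5 (parallel) -> (-4*s^6 - 10*s^5 - 43*s^4 - 108*s^3 - 185*s^2 - 137*s - 33)/(4*s^5 + 6*s^4 - 29*s^3 - 88*s^2 - 95*s - 38)
Step 3 gives the fully reduced T(s), with no common factor left to cancel. The denominator's leading coefficient is 4, so divide each of its coefficients by 4 to get the monic form.

Hence the answer: s^5 + 3*s^4/2 - 29*s^3/4 - 22*s^2 - 95*s/4 - 19/2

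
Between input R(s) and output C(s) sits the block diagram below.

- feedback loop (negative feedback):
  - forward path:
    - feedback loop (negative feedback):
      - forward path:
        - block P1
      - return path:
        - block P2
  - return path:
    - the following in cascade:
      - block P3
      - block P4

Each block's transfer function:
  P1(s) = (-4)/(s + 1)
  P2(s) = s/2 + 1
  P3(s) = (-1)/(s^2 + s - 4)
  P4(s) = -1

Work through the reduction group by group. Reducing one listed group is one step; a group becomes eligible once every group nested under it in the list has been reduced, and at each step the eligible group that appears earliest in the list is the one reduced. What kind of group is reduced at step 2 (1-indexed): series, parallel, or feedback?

Step 1: collapse the loop (P1 forward, P2 return)
Step 2: multiply P3, P4 (series)
Step 3: feedback reduction of [P1/(1+P1*P2)], (P3*P4)
At step 2 the group reduced is series.

Therefore the answer is series.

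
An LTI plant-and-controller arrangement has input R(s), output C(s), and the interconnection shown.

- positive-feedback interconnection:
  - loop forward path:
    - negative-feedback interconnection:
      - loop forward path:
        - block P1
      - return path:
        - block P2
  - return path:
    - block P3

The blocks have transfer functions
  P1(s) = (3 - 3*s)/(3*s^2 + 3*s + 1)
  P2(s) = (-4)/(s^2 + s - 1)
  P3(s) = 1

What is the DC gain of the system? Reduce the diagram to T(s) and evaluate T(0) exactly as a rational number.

First reduce the diagram to T(s).

1. reduce the feedback loop with forward P1 and return P2: (-3*s^3 + 6*s - 3)/(3*s^4 + 6*s^3 + s^2 + 10*s - 13)
2. reduce the feedback loop with forward [P1/(1+P1*P2)] and return P3: (-3*s^3 + 6*s - 3)/(3*s^4 + 9*s^3 + s^2 + 4*s - 10)
Step 2 gives the overall T(s). Then T(0) = -3/(-10) = 3/10.

Answer: 3/10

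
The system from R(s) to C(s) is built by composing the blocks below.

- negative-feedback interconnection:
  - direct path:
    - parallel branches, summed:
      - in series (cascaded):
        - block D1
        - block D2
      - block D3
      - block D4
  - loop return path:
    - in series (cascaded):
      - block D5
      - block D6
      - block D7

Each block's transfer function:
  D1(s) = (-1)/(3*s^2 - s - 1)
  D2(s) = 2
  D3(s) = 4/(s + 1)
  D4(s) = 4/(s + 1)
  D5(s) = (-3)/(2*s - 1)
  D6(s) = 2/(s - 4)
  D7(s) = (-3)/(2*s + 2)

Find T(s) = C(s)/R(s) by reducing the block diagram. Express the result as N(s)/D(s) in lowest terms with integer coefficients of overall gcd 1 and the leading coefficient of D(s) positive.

The answer is (48*s^5 - 188*s^4 - 70*s^3 + 216*s^2 + 10*s - 40)/(6*s^6 - 17*s^5 - 33*s^4 + 14*s^3 + 241*s^2 - 93*s - 94).

Reasoning:
(1) combine D1, D2 in series = (-2)/(3*s^2 - s - 1)
(2) sum the parallel branches (D1*D2), D3, D4 = (24*s^2 - 10*s - 10)/(3*s^3 + 2*s^2 - 2*s - 1)
(3) series reduction of D5, D6, D7 = 9/(2*s^3 - 7*s^2 - 5*s + 4)
(4) close the feedback loop around ((D1*D2)+D3+D4), (D5*D6*D7), which is the overall transfer function T(s) = C(s)/R(s) in lowest terms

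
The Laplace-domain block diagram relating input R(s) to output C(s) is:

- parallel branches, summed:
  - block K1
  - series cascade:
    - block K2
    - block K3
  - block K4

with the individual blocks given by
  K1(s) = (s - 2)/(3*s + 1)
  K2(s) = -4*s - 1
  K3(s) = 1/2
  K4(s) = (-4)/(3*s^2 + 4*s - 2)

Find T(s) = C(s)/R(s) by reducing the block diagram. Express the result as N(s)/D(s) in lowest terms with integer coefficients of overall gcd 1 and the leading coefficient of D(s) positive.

[1] reduce the series chain K2, K3 -> -2*s - 1/2
[2] parallel reduction of K1, (K2*K3), K4; the result is T(s) itself (integer coefficients, no common factor, positive leading denominator coefficient)

Hence the answer: (-36*s^4 - 63*s^3 - 11*s^2 - 34*s + 2)/(18*s^3 + 30*s^2 - 4*s - 4)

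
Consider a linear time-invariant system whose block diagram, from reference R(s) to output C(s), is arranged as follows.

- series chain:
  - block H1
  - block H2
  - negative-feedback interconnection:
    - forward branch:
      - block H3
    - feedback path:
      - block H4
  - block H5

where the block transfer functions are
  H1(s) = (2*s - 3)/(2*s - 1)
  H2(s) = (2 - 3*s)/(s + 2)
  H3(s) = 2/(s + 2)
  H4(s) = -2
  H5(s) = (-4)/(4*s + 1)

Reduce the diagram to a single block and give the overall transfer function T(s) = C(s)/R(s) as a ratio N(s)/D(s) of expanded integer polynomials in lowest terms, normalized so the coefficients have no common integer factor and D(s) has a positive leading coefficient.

1. collapse the loop (H3 forward, H4 return) gives 2/(s - 2)
2. multiply H1, H2, [H3/(1+H3*H4)], H5 (series), which is the overall transfer function T(s) = C(s)/R(s) in lowest terms

Therefore the answer is (48*s^2 - 104*s + 48)/(8*s^4 - 2*s^3 - 33*s^2 + 8*s + 4).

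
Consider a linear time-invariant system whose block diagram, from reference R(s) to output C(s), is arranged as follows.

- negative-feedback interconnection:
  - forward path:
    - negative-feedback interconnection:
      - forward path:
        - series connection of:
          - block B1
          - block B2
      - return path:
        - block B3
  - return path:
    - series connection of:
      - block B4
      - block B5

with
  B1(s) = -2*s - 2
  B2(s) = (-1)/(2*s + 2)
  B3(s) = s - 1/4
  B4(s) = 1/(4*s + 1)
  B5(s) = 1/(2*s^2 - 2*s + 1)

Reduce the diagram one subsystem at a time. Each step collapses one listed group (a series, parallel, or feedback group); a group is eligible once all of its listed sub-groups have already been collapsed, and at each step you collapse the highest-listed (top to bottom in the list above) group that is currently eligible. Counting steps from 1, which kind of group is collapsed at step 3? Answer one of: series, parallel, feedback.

Answer: series

Working:
(1) cascade B1, B2
(2) close the feedback loop around (B1*B2), B3
(3) reduce the series chain B4, B5
(4) reduce the feedback loop with forward [(B1*B2)/(1+(B1*B2)*B3)] and return (B4*B5)
So the answer for step 3 is series.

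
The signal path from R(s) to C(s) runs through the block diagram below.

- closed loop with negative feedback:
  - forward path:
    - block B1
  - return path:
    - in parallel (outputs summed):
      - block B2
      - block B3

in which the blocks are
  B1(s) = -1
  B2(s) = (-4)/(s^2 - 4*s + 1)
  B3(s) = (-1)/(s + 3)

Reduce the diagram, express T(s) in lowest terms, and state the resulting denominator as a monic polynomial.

The answer is s^3 - 11*s + 16.

Reasoning:
1. parallel reduction of B2, B3, giving (-s^2 - 13)/(s^3 - s^2 - 11*s + 3)
2. apply the feedback formula to B1, (B2+B3), giving (-s^3 + s^2 + 11*s - 3)/(s^3 - 11*s + 16)
The result of step 2 is T(s) in lowest terms. Its denominator already has leading coefficient 1, so it is monic as it stands.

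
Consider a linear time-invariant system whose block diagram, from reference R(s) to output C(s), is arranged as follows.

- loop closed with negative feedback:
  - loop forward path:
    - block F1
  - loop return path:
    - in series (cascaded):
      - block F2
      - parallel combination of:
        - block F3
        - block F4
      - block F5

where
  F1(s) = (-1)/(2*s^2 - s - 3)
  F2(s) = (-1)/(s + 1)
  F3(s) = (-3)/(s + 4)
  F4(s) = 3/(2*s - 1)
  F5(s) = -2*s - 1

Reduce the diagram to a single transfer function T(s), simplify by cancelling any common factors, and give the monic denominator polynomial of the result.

[1] add F3, F4 (parallel); result (15 - 3*s)/(2*s^2 + 7*s - 4)
[2] cascade F2, (F3+F4), F5; result (-6*s^2 + 27*s + 15)/(2*s^3 + 9*s^2 + 3*s - 4)
[3] reduce the feedback loop with forward F1 and return (F2*(F3+F4)*F5); result (-2*s^3 - 9*s^2 - 3*s + 4)/(4*s^5 + 16*s^4 - 9*s^3 - 32*s^2 - 32*s - 3)
The result of step 3 is T(s) in lowest terms. Its denominator has leading coefficient 4; dividing the denominator through by 4 makes it monic.

Final answer: s^5 + 4*s^4 - 9*s^3/4 - 8*s^2 - 8*s - 3/4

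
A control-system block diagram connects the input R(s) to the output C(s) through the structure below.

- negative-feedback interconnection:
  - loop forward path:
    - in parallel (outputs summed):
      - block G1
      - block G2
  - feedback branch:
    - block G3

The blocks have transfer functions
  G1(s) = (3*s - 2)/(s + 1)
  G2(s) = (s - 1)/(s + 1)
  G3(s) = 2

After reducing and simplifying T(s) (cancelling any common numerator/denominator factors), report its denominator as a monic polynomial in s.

First reduce the diagram to T(s).

Step 1. reduce the parallel group G1, G2 = (4*s - 3)/(s + 1)
Step 2. collapse the loop ((G1+G2) forward, G3 return) = (4*s - 3)/(9*s - 5)
Step 2 gives the fully reduced T(s), with no common factor left to cancel. The denominator's leading coefficient is 9, so divide each of its coefficients by 9 to get the monic form.

Answer: s - 5/9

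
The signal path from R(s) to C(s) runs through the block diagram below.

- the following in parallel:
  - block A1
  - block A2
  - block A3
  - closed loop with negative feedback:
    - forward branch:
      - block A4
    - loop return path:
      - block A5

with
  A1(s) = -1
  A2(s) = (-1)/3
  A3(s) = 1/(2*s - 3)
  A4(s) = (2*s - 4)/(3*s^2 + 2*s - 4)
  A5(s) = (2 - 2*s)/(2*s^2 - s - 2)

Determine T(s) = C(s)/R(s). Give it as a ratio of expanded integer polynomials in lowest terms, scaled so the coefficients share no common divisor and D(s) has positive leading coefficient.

(1) feedback reduction of A4, A5: (4*s^3 - 10*s^2 + 8)/(6*s^4 + s^3 - 20*s^2 + 12*s)
(2) reduce the parallel group A1, A2, A3, [A4/(1+A4*A5)]; the result is T(s) itself (integer coefficients, no common factor, positive leading denominator coefficient)

Answer: (-48*s^5 + 106*s^4 + 79*s^3 - 306*s^2 + 228*s - 72)/(36*s^5 - 48*s^4 - 129*s^3 + 252*s^2 - 108*s)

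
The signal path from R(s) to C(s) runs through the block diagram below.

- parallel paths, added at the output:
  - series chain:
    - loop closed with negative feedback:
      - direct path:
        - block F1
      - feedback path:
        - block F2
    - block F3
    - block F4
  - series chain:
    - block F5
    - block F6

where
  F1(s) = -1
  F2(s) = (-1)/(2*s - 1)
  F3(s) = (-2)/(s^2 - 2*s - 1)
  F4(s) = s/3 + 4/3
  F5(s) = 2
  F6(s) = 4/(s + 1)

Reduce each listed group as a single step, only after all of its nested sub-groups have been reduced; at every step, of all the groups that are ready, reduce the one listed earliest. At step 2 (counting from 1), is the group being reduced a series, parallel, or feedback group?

Answer: series

Working:
1. apply the feedback formula to F1, F2
2. series reduction of [F1/(1+F1*F2)], F3, F4
3. cascade F5, F6
4. sum the parallel branches ([F1/(1+F1*F2)]*F3*F4), (F5*F6)
Step 2: series.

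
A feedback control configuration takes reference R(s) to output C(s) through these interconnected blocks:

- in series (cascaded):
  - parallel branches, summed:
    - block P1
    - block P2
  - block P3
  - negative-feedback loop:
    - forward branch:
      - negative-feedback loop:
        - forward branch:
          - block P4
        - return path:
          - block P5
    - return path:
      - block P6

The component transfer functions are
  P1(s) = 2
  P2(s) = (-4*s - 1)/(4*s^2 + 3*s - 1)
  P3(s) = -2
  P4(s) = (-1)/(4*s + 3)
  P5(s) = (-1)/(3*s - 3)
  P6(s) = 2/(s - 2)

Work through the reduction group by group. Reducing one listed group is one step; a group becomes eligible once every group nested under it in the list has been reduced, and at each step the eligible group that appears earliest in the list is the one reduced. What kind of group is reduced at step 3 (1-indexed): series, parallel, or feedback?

[1] combine P1, P2 in parallel
[2] close the feedback loop around P4, P5
[3] collapse the loop ([P4/(1+P4*P5)] forward, P6 return)
[4] series reduction of (P1+P2), P3, [[P4/(1+P4*P5)]/(1+[P4/(1+P4*P5)]*P6)]
Step 3: feedback.

Therefore the answer is feedback.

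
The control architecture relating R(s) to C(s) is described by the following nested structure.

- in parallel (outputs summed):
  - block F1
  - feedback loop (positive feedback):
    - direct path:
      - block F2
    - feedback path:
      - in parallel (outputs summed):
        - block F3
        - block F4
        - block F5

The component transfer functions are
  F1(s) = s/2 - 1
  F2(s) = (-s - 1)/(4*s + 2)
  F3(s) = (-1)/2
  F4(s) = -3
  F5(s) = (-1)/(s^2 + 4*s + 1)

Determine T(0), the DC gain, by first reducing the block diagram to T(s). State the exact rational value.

The answer is -3/5.

Reasoning:
1. parallel reduction of F3, F4, F5: (-7*s^2 - 28*s - 9)/(2*s^2 + 8*s + 2)
2. apply the feedback formula to F2, (F3+F4+F5): (-2*s^3 - 10*s^2 - 10*s - 2)/(s^3 + s^2 - 13*s - 5)
3. reduce the parallel group F1, [F2/(1-F2*(F3+F4+F5))]: (s^4 - 5*s^3 - 35*s^2 + s + 6)/(2*s^3 + 2*s^2 - 26*s - 10)
Evaluating the step-3 result (the overall T(s)) at s = 0 gives T(0) = 6/(-10) = -3/5.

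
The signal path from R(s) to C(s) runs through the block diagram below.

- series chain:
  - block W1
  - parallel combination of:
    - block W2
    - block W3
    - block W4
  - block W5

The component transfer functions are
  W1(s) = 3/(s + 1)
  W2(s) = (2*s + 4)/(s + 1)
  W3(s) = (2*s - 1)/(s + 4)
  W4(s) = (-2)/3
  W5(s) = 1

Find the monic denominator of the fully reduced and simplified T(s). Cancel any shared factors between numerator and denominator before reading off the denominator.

1. reduce the parallel group W2, W3, W4 -> (10*s^2 + 29*s + 37)/(3*s^2 + 15*s + 12)
2. reduce the series chain W1, (W2+W3+W4), W5 -> (10*s^2 + 29*s + 37)/(s^3 + 6*s^2 + 9*s + 4)
The result of step 2 is T(s) in lowest terms. Its denominator already has leading coefficient 1, so it is monic as it stands.

Answer: s^3 + 6*s^2 + 9*s + 4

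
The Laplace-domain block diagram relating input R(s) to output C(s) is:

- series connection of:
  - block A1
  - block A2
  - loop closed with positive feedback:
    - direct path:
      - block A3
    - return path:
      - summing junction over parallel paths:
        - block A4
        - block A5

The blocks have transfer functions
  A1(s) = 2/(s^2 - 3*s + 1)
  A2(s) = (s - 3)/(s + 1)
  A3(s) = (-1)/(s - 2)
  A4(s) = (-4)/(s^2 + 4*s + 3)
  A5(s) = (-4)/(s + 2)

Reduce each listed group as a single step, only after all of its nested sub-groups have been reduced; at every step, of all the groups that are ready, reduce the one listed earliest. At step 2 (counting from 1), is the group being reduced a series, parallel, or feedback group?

Answer: feedback

Working:
(1) parallel reduction of A4, A5
(2) apply the feedback formula to A3, (A4+A5)
(3) multiply A1, A2, [A3/(1-A3*(A4+A5))] (series)
Step 2: feedback.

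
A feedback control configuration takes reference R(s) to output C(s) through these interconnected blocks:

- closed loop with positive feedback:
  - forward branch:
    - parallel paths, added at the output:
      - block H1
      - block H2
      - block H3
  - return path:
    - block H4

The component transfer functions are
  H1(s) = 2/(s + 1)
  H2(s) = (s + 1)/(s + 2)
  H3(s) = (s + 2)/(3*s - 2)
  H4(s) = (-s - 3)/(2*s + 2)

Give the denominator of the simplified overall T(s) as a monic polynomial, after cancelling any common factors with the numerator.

[1] sum the parallel branches H1, H2, H3: (4*s^3 + 15*s^2 + 15*s - 6)/(3*s^3 + 7*s^2 - 4)
[2] reduce the feedback loop with forward (H1+H2+H3) and return H4: (8*s^4 + 38*s^3 + 60*s^2 + 18*s - 12)/(10*s^4 + 47*s^3 + 74*s^2 + 31*s - 26)
Step 2 gives the fully reduced T(s), with no common factor left to cancel. The denominator's leading coefficient is 10, so divide each of its coefficients by 10 to get the monic form.

Hence the answer: s^4 + 47*s^3/10 + 37*s^2/5 + 31*s/10 - 13/5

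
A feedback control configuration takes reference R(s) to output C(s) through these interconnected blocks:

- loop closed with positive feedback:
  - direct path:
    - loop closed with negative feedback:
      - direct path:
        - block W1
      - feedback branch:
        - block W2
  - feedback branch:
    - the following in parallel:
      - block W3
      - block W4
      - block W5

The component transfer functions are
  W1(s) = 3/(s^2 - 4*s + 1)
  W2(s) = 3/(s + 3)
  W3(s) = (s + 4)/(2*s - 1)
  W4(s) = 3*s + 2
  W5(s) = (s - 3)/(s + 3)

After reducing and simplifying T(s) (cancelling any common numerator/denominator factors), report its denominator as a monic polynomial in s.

1. apply the feedback formula to W1, W2; result (3*s + 9)/(s^3 - s^2 - 11*s + 12)
2. sum the parallel branches W3, W4, W5; result (6*s^3 + 22*s^2 + s + 9)/(2*s^2 + 5*s - 3)
3. close the feedback loop around [W1/(1+W1*W2)], (W3+W4+W5); result (6*s^2 + 15*s - 9)/(2*s^4 - 21*s^3 - 87*s^2 + 32*s - 39)
T(s) is the step-3 result (common factors already cancelled). Leading coefficient of the denominator: 2. Divide through by 2 for the monic polynomial.

Therefore the answer is s^4 - 21*s^3/2 - 87*s^2/2 + 16*s - 39/2.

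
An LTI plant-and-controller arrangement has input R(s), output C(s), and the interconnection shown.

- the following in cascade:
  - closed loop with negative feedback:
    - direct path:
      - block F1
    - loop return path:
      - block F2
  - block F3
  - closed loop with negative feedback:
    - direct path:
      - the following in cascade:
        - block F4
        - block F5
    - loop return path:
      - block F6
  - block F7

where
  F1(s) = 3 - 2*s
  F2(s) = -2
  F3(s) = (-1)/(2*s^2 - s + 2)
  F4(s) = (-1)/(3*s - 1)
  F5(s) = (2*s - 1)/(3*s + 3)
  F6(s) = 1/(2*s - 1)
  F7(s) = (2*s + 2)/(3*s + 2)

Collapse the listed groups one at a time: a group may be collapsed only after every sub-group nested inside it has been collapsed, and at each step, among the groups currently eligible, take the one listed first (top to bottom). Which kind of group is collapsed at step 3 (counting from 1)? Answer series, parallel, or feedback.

Reducing step by step:

[1] reduce the feedback loop with forward F1 and return F2
[2] reduce the series chain F4, F5
[3] collapse the loop ((F4*F5) forward, F6 return)
[4] combine [F1/(1+F1*F2)], F3, [(F4*F5)/(1+(F4*F5)*F6)], F7 in series
At step 3 the group reduced is feedback.

Answer: feedback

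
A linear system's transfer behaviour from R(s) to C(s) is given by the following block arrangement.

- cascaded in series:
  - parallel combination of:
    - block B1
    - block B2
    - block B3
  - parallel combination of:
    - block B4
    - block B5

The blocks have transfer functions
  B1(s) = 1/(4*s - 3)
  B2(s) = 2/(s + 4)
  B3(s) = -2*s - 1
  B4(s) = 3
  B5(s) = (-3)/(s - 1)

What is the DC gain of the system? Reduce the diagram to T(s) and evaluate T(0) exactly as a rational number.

First reduce the diagram to T(s).

1. parallel reduction of B1, B2, B3 = (-8*s^3 - 30*s^2 + 20*s + 10)/(4*s^2 + 13*s - 12)
2. parallel reduction of B4, B5 = (3*s - 6)/(s - 1)
3. cascade (B1+B2+B3), (B4+B5) = (-24*s^4 - 42*s^3 + 240*s^2 - 90*s - 60)/(4*s^3 + 9*s^2 - 25*s + 12)
Step 3 gives the overall T(s). Then T(0) = -60/12 = -5.

Answer: -5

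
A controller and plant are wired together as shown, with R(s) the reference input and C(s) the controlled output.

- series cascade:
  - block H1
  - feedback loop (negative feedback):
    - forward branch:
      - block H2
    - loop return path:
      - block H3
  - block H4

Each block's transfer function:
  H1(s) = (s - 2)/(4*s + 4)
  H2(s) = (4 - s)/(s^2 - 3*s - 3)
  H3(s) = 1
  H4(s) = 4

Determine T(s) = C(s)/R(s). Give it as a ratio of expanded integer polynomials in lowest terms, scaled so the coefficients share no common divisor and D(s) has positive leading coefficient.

Reducing step by step:

(1) apply the feedback formula to H2, H3, giving (4 - s)/(s^2 - 4*s + 1)
(2) reduce the series chain H1, [H2/(1+H2*H3)], H4, giving the overall T(s)

Answer: (-s^2 + 6*s - 8)/(s^3 - 3*s^2 - 3*s + 1)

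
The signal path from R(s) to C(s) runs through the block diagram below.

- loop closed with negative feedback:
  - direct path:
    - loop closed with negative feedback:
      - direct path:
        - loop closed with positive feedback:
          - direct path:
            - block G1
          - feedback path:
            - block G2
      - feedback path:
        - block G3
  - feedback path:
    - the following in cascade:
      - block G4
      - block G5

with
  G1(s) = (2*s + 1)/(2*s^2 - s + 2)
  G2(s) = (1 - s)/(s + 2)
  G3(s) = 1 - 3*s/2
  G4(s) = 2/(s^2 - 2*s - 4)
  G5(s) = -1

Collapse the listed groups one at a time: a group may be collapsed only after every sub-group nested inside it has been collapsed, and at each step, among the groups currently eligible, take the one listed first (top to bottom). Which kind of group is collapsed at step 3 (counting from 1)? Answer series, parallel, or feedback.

The answer is series.

Reasoning:
[1] feedback reduction of G1, G2
[2] collapse the loop ([G1/(1-G1*G2)] forward, G3 return)
[3] reduce the series chain G4, G5
[4] apply the feedback formula to [[G1/(1-G1*G2)]/(1+[G1/(1-G1*G2)]*G3)], (G4*G5)
Step 3: series.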